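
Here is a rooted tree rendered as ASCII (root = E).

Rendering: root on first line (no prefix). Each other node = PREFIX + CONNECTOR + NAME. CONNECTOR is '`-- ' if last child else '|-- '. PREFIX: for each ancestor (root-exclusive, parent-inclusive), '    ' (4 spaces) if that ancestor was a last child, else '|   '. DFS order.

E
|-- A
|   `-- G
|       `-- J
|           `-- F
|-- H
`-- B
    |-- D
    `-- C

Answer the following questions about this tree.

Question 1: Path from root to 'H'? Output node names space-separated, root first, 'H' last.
Answer: E H

Derivation:
Walk down from root: E -> H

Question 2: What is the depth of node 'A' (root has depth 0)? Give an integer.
Answer: 1

Derivation:
Path from root to A: E -> A
Depth = number of edges = 1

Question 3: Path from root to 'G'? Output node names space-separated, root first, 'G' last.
Walk down from root: E -> A -> G

Answer: E A G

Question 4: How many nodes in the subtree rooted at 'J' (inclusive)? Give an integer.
Answer: 2

Derivation:
Subtree rooted at J contains: F, J
Count = 2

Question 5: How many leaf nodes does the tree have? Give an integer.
Leaves (nodes with no children): C, D, F, H

Answer: 4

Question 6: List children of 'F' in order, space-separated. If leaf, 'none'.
Node F's children (from adjacency): (leaf)

Answer: none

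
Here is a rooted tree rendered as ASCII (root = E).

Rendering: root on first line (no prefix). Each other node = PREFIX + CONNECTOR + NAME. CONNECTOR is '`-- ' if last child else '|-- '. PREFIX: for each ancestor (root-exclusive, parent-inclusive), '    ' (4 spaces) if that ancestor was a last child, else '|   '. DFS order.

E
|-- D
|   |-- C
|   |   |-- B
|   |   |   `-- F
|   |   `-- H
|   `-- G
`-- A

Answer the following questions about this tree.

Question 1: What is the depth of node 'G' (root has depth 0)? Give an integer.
Answer: 2

Derivation:
Path from root to G: E -> D -> G
Depth = number of edges = 2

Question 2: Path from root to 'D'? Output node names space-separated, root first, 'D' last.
Answer: E D

Derivation:
Walk down from root: E -> D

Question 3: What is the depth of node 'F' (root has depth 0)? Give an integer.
Path from root to F: E -> D -> C -> B -> F
Depth = number of edges = 4

Answer: 4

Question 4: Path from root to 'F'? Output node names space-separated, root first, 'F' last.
Answer: E D C B F

Derivation:
Walk down from root: E -> D -> C -> B -> F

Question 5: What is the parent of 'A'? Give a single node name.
Scan adjacency: A appears as child of E

Answer: E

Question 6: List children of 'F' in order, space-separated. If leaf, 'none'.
Answer: none

Derivation:
Node F's children (from adjacency): (leaf)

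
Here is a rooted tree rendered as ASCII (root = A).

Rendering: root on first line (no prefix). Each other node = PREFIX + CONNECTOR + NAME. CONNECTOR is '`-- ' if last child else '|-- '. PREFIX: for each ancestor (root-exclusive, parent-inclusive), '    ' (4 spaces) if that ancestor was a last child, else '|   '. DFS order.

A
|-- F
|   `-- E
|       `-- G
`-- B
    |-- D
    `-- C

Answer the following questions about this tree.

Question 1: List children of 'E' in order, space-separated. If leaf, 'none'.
Answer: G

Derivation:
Node E's children (from adjacency): G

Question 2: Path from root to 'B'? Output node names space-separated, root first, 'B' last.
Walk down from root: A -> B

Answer: A B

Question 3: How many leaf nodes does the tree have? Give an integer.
Answer: 3

Derivation:
Leaves (nodes with no children): C, D, G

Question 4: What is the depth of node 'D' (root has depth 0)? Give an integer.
Path from root to D: A -> B -> D
Depth = number of edges = 2

Answer: 2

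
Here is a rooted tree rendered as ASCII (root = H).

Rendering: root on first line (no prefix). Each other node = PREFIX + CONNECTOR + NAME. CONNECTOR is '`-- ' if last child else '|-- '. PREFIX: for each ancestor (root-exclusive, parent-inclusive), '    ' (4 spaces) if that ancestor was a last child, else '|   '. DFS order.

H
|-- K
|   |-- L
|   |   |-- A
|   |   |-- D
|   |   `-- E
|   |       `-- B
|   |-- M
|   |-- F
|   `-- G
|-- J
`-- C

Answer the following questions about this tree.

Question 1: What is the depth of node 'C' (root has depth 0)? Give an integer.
Answer: 1

Derivation:
Path from root to C: H -> C
Depth = number of edges = 1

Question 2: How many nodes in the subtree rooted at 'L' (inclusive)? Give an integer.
Subtree rooted at L contains: A, B, D, E, L
Count = 5

Answer: 5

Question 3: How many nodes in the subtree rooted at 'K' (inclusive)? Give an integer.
Subtree rooted at K contains: A, B, D, E, F, G, K, L, M
Count = 9

Answer: 9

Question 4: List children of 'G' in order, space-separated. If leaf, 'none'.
Node G's children (from adjacency): (leaf)

Answer: none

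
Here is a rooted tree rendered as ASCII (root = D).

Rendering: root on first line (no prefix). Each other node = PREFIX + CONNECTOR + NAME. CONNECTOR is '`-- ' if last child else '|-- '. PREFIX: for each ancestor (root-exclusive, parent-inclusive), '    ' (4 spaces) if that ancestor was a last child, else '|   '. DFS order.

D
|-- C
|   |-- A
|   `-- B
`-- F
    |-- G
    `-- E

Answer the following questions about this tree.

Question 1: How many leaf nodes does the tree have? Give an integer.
Leaves (nodes with no children): A, B, E, G

Answer: 4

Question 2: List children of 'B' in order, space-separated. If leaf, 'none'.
Answer: none

Derivation:
Node B's children (from adjacency): (leaf)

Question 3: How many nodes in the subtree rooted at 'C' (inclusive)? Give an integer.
Answer: 3

Derivation:
Subtree rooted at C contains: A, B, C
Count = 3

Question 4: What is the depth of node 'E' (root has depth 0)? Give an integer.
Path from root to E: D -> F -> E
Depth = number of edges = 2

Answer: 2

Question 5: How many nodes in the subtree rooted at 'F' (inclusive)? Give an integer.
Subtree rooted at F contains: E, F, G
Count = 3

Answer: 3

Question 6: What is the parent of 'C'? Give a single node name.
Answer: D

Derivation:
Scan adjacency: C appears as child of D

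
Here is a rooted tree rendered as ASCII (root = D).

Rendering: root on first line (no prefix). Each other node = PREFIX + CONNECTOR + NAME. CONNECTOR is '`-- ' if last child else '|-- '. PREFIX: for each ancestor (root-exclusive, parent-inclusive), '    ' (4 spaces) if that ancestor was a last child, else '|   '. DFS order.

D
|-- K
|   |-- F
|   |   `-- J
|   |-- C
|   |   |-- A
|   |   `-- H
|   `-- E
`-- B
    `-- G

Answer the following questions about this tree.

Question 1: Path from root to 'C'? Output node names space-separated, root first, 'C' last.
Answer: D K C

Derivation:
Walk down from root: D -> K -> C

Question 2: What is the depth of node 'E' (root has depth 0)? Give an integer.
Answer: 2

Derivation:
Path from root to E: D -> K -> E
Depth = number of edges = 2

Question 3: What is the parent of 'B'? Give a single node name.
Answer: D

Derivation:
Scan adjacency: B appears as child of D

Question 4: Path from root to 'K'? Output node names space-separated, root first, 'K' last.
Answer: D K

Derivation:
Walk down from root: D -> K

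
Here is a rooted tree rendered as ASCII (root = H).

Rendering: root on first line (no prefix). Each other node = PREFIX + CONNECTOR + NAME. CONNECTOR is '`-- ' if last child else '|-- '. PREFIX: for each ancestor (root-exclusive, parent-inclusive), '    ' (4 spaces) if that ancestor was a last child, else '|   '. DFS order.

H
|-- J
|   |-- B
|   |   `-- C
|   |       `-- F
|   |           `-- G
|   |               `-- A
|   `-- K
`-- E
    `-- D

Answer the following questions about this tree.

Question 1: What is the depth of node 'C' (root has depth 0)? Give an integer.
Path from root to C: H -> J -> B -> C
Depth = number of edges = 3

Answer: 3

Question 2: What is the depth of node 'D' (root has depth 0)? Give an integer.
Answer: 2

Derivation:
Path from root to D: H -> E -> D
Depth = number of edges = 2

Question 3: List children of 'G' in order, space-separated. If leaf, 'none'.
Node G's children (from adjacency): A

Answer: A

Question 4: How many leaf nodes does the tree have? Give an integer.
Leaves (nodes with no children): A, D, K

Answer: 3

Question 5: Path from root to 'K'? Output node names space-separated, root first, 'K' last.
Walk down from root: H -> J -> K

Answer: H J K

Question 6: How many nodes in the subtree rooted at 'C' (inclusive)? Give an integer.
Subtree rooted at C contains: A, C, F, G
Count = 4

Answer: 4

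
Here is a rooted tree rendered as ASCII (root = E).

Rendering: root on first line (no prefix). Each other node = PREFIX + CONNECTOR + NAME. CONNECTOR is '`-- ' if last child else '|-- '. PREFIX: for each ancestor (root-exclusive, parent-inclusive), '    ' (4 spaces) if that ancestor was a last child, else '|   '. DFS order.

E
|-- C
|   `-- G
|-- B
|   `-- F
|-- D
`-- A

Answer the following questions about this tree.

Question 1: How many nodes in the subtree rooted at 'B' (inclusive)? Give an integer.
Answer: 2

Derivation:
Subtree rooted at B contains: B, F
Count = 2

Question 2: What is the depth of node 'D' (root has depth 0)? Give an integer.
Path from root to D: E -> D
Depth = number of edges = 1

Answer: 1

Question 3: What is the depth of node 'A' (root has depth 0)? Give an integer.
Path from root to A: E -> A
Depth = number of edges = 1

Answer: 1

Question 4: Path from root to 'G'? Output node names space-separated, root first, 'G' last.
Answer: E C G

Derivation:
Walk down from root: E -> C -> G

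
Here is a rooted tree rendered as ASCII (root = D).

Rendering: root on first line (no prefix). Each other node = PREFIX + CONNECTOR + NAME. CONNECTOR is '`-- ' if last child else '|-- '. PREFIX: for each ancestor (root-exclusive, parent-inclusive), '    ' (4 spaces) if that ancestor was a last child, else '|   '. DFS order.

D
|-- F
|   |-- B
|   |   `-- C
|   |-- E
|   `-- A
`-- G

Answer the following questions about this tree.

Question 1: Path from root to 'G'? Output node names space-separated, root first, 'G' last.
Answer: D G

Derivation:
Walk down from root: D -> G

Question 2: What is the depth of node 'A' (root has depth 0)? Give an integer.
Answer: 2

Derivation:
Path from root to A: D -> F -> A
Depth = number of edges = 2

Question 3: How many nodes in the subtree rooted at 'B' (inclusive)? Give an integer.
Answer: 2

Derivation:
Subtree rooted at B contains: B, C
Count = 2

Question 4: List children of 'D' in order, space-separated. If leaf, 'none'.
Node D's children (from adjacency): F, G

Answer: F G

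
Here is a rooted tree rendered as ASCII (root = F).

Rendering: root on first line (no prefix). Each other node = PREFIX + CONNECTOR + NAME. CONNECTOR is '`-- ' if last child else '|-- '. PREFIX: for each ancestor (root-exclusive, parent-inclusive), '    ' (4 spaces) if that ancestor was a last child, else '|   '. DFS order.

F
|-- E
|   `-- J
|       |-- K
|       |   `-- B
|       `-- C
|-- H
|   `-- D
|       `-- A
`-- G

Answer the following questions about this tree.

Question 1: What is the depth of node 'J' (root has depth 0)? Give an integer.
Answer: 2

Derivation:
Path from root to J: F -> E -> J
Depth = number of edges = 2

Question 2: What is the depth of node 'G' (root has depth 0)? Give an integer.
Path from root to G: F -> G
Depth = number of edges = 1

Answer: 1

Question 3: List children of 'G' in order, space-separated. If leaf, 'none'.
Answer: none

Derivation:
Node G's children (from adjacency): (leaf)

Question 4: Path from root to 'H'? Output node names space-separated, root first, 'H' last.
Walk down from root: F -> H

Answer: F H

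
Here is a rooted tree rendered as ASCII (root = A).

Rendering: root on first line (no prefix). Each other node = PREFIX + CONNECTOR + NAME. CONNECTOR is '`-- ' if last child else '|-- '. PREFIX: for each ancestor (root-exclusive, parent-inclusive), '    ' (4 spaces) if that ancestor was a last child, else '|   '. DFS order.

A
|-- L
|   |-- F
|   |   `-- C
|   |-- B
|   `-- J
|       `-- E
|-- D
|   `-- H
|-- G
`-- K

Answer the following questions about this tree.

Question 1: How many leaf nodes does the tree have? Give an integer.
Answer: 6

Derivation:
Leaves (nodes with no children): B, C, E, G, H, K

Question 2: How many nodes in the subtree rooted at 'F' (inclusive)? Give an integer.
Subtree rooted at F contains: C, F
Count = 2

Answer: 2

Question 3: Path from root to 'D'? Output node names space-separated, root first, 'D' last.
Walk down from root: A -> D

Answer: A D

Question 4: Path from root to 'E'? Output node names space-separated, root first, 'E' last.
Answer: A L J E

Derivation:
Walk down from root: A -> L -> J -> E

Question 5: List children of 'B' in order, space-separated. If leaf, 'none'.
Node B's children (from adjacency): (leaf)

Answer: none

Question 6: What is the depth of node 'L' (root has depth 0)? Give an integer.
Path from root to L: A -> L
Depth = number of edges = 1

Answer: 1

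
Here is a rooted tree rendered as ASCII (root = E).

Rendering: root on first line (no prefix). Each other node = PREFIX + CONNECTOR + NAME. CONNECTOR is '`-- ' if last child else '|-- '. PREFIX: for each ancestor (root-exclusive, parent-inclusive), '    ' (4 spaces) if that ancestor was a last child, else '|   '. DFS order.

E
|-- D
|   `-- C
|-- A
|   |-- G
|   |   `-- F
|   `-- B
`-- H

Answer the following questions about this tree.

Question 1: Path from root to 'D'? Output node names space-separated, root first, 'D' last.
Walk down from root: E -> D

Answer: E D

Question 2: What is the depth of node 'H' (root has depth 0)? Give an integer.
Answer: 1

Derivation:
Path from root to H: E -> H
Depth = number of edges = 1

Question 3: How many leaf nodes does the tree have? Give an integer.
Leaves (nodes with no children): B, C, F, H

Answer: 4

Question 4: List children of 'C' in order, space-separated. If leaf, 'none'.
Answer: none

Derivation:
Node C's children (from adjacency): (leaf)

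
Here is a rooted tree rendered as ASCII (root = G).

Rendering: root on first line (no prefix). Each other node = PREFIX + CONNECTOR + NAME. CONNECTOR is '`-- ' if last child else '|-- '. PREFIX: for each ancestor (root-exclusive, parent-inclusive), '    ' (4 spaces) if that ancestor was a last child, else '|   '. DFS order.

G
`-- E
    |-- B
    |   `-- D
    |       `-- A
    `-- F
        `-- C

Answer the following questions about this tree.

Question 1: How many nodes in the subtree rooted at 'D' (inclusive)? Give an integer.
Answer: 2

Derivation:
Subtree rooted at D contains: A, D
Count = 2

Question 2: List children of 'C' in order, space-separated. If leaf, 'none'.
Node C's children (from adjacency): (leaf)

Answer: none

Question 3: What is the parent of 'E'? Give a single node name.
Answer: G

Derivation:
Scan adjacency: E appears as child of G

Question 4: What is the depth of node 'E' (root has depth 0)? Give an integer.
Path from root to E: G -> E
Depth = number of edges = 1

Answer: 1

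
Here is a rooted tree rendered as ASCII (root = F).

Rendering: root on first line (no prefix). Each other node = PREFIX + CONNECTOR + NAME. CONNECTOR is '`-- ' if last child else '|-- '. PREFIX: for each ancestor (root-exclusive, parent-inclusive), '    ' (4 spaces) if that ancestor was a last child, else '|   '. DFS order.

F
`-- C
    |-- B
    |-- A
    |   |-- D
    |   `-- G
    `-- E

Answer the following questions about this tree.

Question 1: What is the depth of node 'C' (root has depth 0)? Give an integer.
Path from root to C: F -> C
Depth = number of edges = 1

Answer: 1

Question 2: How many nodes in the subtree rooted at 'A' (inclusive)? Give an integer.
Answer: 3

Derivation:
Subtree rooted at A contains: A, D, G
Count = 3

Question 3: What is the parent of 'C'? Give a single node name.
Answer: F

Derivation:
Scan adjacency: C appears as child of F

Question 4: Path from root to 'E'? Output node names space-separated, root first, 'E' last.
Answer: F C E

Derivation:
Walk down from root: F -> C -> E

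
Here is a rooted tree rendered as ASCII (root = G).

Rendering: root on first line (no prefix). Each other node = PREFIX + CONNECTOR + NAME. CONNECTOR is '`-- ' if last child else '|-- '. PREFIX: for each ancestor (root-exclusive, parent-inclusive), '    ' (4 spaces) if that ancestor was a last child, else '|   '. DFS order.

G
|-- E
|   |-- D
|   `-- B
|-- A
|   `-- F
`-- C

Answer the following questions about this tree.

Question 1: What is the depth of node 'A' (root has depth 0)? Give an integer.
Path from root to A: G -> A
Depth = number of edges = 1

Answer: 1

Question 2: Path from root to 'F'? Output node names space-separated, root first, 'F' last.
Walk down from root: G -> A -> F

Answer: G A F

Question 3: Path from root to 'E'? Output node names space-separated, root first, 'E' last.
Walk down from root: G -> E

Answer: G E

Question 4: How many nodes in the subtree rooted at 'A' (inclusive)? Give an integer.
Subtree rooted at A contains: A, F
Count = 2

Answer: 2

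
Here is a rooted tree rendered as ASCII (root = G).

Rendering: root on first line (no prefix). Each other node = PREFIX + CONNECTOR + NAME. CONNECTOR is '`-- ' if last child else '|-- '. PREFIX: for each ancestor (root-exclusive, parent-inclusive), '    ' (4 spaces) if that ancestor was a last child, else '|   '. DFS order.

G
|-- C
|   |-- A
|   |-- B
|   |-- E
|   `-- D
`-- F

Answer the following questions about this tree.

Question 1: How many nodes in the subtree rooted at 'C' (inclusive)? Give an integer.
Answer: 5

Derivation:
Subtree rooted at C contains: A, B, C, D, E
Count = 5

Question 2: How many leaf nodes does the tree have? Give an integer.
Answer: 5

Derivation:
Leaves (nodes with no children): A, B, D, E, F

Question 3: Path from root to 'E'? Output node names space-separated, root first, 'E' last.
Walk down from root: G -> C -> E

Answer: G C E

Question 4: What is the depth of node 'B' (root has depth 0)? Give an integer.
Path from root to B: G -> C -> B
Depth = number of edges = 2

Answer: 2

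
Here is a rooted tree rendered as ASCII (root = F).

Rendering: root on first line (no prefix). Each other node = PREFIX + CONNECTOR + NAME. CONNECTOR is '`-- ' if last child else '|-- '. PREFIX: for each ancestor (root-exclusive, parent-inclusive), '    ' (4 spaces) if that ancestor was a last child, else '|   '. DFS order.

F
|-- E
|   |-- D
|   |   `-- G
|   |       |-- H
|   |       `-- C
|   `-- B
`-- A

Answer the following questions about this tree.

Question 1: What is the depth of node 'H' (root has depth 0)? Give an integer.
Path from root to H: F -> E -> D -> G -> H
Depth = number of edges = 4

Answer: 4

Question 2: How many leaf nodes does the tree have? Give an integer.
Leaves (nodes with no children): A, B, C, H

Answer: 4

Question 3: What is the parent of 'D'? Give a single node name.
Answer: E

Derivation:
Scan adjacency: D appears as child of E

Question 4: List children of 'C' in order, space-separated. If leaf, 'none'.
Answer: none

Derivation:
Node C's children (from adjacency): (leaf)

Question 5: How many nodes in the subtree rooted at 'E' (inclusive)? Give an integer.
Subtree rooted at E contains: B, C, D, E, G, H
Count = 6

Answer: 6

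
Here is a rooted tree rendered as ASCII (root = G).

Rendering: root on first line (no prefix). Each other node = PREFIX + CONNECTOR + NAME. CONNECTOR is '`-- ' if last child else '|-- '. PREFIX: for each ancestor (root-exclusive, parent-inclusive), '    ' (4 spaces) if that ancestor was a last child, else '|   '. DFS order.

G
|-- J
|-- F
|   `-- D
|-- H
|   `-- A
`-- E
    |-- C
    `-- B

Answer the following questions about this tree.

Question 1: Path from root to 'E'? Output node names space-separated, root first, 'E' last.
Walk down from root: G -> E

Answer: G E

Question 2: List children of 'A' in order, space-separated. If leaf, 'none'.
Answer: none

Derivation:
Node A's children (from adjacency): (leaf)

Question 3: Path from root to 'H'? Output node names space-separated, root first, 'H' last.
Walk down from root: G -> H

Answer: G H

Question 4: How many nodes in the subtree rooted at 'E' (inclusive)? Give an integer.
Subtree rooted at E contains: B, C, E
Count = 3

Answer: 3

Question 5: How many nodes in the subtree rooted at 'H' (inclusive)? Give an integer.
Subtree rooted at H contains: A, H
Count = 2

Answer: 2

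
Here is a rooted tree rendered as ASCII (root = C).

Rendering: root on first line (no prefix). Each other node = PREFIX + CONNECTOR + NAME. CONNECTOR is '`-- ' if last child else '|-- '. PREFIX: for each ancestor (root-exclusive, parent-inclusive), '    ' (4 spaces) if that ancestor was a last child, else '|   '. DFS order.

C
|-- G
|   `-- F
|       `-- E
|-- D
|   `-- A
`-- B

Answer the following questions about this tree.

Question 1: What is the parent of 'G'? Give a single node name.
Answer: C

Derivation:
Scan adjacency: G appears as child of C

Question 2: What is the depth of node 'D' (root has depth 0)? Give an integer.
Answer: 1

Derivation:
Path from root to D: C -> D
Depth = number of edges = 1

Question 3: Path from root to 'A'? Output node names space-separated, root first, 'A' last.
Answer: C D A

Derivation:
Walk down from root: C -> D -> A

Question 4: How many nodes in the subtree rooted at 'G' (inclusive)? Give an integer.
Subtree rooted at G contains: E, F, G
Count = 3

Answer: 3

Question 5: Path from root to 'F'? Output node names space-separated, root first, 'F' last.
Answer: C G F

Derivation:
Walk down from root: C -> G -> F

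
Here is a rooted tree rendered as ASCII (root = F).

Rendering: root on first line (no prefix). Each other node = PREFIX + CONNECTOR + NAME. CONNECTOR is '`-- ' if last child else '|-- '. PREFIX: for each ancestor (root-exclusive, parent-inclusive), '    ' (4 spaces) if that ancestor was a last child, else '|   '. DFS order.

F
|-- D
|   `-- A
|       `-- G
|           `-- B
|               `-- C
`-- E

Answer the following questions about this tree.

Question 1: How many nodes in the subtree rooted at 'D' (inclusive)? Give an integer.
Subtree rooted at D contains: A, B, C, D, G
Count = 5

Answer: 5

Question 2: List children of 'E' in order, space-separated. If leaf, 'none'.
Answer: none

Derivation:
Node E's children (from adjacency): (leaf)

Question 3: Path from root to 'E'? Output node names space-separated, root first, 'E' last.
Walk down from root: F -> E

Answer: F E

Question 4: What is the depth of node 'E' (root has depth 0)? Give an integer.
Answer: 1

Derivation:
Path from root to E: F -> E
Depth = number of edges = 1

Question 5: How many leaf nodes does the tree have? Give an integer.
Leaves (nodes with no children): C, E

Answer: 2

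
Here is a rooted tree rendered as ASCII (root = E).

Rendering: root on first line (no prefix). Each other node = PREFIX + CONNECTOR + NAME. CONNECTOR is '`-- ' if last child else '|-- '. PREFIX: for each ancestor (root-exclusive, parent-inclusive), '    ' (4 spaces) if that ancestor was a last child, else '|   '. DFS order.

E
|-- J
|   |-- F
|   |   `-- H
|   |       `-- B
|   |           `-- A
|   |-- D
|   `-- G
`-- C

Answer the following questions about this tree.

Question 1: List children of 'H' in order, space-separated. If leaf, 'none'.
Answer: B

Derivation:
Node H's children (from adjacency): B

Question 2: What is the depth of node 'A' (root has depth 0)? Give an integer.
Path from root to A: E -> J -> F -> H -> B -> A
Depth = number of edges = 5

Answer: 5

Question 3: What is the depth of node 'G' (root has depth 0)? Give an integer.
Path from root to G: E -> J -> G
Depth = number of edges = 2

Answer: 2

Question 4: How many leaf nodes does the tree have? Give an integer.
Leaves (nodes with no children): A, C, D, G

Answer: 4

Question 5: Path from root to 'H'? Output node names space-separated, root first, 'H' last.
Walk down from root: E -> J -> F -> H

Answer: E J F H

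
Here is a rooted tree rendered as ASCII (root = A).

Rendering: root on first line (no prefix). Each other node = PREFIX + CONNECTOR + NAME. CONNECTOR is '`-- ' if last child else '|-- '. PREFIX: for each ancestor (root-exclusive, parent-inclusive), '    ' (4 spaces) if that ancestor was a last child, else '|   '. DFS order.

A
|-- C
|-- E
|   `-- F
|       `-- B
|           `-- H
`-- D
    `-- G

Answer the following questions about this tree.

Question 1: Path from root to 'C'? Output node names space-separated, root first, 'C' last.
Walk down from root: A -> C

Answer: A C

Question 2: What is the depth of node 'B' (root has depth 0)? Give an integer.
Answer: 3

Derivation:
Path from root to B: A -> E -> F -> B
Depth = number of edges = 3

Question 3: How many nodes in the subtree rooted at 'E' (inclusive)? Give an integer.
Answer: 4

Derivation:
Subtree rooted at E contains: B, E, F, H
Count = 4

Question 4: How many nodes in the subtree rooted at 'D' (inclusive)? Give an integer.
Subtree rooted at D contains: D, G
Count = 2

Answer: 2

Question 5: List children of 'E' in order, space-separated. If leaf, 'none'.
Answer: F

Derivation:
Node E's children (from adjacency): F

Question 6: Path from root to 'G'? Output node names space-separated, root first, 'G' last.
Answer: A D G

Derivation:
Walk down from root: A -> D -> G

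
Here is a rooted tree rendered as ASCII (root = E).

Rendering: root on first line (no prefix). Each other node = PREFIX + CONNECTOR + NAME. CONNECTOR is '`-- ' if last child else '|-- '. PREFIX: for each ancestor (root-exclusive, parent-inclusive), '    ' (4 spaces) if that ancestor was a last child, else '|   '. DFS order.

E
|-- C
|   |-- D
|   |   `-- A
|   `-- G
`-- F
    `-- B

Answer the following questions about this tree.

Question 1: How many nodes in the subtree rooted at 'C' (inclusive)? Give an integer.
Subtree rooted at C contains: A, C, D, G
Count = 4

Answer: 4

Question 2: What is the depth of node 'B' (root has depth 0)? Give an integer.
Answer: 2

Derivation:
Path from root to B: E -> F -> B
Depth = number of edges = 2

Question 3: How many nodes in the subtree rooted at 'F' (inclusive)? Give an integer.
Subtree rooted at F contains: B, F
Count = 2

Answer: 2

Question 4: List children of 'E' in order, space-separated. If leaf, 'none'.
Answer: C F

Derivation:
Node E's children (from adjacency): C, F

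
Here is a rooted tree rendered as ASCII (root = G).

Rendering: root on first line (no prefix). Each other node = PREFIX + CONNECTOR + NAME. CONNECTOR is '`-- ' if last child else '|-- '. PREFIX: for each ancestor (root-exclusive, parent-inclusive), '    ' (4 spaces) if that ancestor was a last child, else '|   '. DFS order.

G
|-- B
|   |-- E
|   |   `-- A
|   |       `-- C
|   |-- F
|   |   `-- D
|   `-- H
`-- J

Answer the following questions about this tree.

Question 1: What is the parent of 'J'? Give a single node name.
Answer: G

Derivation:
Scan adjacency: J appears as child of G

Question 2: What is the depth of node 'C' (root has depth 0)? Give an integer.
Answer: 4

Derivation:
Path from root to C: G -> B -> E -> A -> C
Depth = number of edges = 4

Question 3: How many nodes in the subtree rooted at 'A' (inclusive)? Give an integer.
Subtree rooted at A contains: A, C
Count = 2

Answer: 2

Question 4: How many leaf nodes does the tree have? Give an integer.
Leaves (nodes with no children): C, D, H, J

Answer: 4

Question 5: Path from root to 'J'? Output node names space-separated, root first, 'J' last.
Walk down from root: G -> J

Answer: G J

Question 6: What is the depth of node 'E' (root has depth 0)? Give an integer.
Path from root to E: G -> B -> E
Depth = number of edges = 2

Answer: 2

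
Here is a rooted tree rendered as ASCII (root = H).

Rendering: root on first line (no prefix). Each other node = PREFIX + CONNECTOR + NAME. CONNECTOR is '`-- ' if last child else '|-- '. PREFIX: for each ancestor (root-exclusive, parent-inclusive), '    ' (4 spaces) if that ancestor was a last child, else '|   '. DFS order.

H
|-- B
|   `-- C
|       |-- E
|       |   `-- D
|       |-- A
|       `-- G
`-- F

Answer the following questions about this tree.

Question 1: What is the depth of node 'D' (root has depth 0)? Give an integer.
Path from root to D: H -> B -> C -> E -> D
Depth = number of edges = 4

Answer: 4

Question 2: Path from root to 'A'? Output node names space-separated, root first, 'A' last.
Answer: H B C A

Derivation:
Walk down from root: H -> B -> C -> A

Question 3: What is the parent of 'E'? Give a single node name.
Scan adjacency: E appears as child of C

Answer: C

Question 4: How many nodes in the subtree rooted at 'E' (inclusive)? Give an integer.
Subtree rooted at E contains: D, E
Count = 2

Answer: 2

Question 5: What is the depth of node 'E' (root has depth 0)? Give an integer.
Path from root to E: H -> B -> C -> E
Depth = number of edges = 3

Answer: 3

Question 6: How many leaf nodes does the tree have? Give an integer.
Answer: 4

Derivation:
Leaves (nodes with no children): A, D, F, G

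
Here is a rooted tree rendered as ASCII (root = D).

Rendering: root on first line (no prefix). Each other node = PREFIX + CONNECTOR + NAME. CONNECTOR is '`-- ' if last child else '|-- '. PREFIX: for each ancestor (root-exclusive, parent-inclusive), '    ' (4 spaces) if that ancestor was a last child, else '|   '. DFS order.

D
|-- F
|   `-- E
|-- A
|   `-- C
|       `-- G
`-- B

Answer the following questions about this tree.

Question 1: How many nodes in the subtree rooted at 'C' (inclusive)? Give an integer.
Answer: 2

Derivation:
Subtree rooted at C contains: C, G
Count = 2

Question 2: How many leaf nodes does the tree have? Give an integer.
Answer: 3

Derivation:
Leaves (nodes with no children): B, E, G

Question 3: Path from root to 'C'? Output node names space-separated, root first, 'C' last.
Answer: D A C

Derivation:
Walk down from root: D -> A -> C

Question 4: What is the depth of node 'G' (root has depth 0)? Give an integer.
Path from root to G: D -> A -> C -> G
Depth = number of edges = 3

Answer: 3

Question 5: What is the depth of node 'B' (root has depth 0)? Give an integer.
Path from root to B: D -> B
Depth = number of edges = 1

Answer: 1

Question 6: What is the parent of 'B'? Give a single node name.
Answer: D

Derivation:
Scan adjacency: B appears as child of D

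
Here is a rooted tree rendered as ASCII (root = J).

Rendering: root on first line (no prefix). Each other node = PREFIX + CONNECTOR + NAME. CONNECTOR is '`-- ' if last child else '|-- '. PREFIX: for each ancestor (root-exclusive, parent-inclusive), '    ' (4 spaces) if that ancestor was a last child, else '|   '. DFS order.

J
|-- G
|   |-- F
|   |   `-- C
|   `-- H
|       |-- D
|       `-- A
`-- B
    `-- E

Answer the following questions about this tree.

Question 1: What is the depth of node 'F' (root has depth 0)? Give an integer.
Path from root to F: J -> G -> F
Depth = number of edges = 2

Answer: 2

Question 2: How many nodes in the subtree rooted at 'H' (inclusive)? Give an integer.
Answer: 3

Derivation:
Subtree rooted at H contains: A, D, H
Count = 3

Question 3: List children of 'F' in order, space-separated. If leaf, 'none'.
Node F's children (from adjacency): C

Answer: C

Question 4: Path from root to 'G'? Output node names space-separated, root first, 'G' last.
Walk down from root: J -> G

Answer: J G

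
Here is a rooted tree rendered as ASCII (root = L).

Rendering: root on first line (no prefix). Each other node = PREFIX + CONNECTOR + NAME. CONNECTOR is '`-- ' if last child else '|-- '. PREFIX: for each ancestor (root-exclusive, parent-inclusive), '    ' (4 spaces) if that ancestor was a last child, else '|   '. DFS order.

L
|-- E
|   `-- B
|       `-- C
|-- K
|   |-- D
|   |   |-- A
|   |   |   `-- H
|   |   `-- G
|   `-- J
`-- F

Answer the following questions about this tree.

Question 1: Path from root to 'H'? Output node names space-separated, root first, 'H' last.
Answer: L K D A H

Derivation:
Walk down from root: L -> K -> D -> A -> H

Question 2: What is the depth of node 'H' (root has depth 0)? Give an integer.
Path from root to H: L -> K -> D -> A -> H
Depth = number of edges = 4

Answer: 4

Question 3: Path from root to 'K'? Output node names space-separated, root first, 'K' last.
Answer: L K

Derivation:
Walk down from root: L -> K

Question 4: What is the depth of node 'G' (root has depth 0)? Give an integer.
Path from root to G: L -> K -> D -> G
Depth = number of edges = 3

Answer: 3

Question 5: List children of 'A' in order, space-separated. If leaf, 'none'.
Node A's children (from adjacency): H

Answer: H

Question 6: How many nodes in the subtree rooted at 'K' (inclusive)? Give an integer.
Answer: 6

Derivation:
Subtree rooted at K contains: A, D, G, H, J, K
Count = 6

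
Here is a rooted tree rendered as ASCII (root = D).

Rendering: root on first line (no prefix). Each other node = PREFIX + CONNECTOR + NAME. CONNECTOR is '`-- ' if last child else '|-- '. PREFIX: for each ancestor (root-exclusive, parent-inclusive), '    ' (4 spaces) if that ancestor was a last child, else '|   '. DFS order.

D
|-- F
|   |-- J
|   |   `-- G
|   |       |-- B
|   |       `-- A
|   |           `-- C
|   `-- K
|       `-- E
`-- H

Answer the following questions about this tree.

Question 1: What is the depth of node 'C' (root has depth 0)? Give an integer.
Path from root to C: D -> F -> J -> G -> A -> C
Depth = number of edges = 5

Answer: 5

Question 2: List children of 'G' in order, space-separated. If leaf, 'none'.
Answer: B A

Derivation:
Node G's children (from adjacency): B, A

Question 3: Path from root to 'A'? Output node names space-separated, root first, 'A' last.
Answer: D F J G A

Derivation:
Walk down from root: D -> F -> J -> G -> A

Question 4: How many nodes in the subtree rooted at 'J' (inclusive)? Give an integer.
Subtree rooted at J contains: A, B, C, G, J
Count = 5

Answer: 5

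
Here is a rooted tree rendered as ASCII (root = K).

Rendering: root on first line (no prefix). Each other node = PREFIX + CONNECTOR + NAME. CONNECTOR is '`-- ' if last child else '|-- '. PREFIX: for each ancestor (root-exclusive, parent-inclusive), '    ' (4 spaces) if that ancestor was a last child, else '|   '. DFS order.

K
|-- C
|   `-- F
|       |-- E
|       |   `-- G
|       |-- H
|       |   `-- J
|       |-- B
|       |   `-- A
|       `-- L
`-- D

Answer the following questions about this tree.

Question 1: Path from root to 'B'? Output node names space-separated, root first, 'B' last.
Walk down from root: K -> C -> F -> B

Answer: K C F B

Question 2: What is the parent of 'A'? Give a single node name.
Answer: B

Derivation:
Scan adjacency: A appears as child of B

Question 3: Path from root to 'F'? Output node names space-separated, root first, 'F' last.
Answer: K C F

Derivation:
Walk down from root: K -> C -> F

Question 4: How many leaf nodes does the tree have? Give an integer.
Leaves (nodes with no children): A, D, G, J, L

Answer: 5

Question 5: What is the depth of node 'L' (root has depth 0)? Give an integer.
Answer: 3

Derivation:
Path from root to L: K -> C -> F -> L
Depth = number of edges = 3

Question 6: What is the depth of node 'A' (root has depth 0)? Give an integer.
Answer: 4

Derivation:
Path from root to A: K -> C -> F -> B -> A
Depth = number of edges = 4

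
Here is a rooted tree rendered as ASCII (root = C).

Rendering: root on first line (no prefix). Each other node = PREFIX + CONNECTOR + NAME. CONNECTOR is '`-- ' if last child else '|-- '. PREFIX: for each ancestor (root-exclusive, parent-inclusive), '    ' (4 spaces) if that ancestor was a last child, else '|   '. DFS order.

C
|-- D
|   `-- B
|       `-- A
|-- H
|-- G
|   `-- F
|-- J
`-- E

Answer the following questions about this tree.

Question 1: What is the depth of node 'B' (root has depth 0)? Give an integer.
Answer: 2

Derivation:
Path from root to B: C -> D -> B
Depth = number of edges = 2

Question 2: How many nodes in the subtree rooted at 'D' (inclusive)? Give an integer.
Subtree rooted at D contains: A, B, D
Count = 3

Answer: 3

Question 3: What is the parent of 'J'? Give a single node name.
Answer: C

Derivation:
Scan adjacency: J appears as child of C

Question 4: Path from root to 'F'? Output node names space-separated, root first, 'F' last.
Walk down from root: C -> G -> F

Answer: C G F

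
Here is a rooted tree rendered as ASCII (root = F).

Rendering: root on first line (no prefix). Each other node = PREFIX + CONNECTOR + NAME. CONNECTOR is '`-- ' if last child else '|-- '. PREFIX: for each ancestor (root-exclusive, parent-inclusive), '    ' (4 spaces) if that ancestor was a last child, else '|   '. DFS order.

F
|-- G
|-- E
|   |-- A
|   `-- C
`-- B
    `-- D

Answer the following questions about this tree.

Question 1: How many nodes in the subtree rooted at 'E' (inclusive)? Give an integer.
Subtree rooted at E contains: A, C, E
Count = 3

Answer: 3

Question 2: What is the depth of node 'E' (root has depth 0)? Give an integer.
Answer: 1

Derivation:
Path from root to E: F -> E
Depth = number of edges = 1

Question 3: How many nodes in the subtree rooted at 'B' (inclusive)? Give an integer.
Answer: 2

Derivation:
Subtree rooted at B contains: B, D
Count = 2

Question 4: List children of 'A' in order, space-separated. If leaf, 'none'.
Node A's children (from adjacency): (leaf)

Answer: none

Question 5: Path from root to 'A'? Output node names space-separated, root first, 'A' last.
Answer: F E A

Derivation:
Walk down from root: F -> E -> A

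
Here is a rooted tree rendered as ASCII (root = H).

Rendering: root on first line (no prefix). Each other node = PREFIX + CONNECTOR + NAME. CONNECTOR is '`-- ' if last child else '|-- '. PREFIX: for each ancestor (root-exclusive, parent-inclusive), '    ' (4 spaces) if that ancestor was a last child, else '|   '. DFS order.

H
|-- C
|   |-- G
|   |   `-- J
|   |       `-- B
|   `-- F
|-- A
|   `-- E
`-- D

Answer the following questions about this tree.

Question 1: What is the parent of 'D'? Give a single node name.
Scan adjacency: D appears as child of H

Answer: H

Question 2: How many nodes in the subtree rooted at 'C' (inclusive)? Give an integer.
Answer: 5

Derivation:
Subtree rooted at C contains: B, C, F, G, J
Count = 5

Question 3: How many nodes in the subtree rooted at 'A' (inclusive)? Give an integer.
Answer: 2

Derivation:
Subtree rooted at A contains: A, E
Count = 2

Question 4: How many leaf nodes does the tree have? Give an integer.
Leaves (nodes with no children): B, D, E, F

Answer: 4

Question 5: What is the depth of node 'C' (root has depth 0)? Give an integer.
Answer: 1

Derivation:
Path from root to C: H -> C
Depth = number of edges = 1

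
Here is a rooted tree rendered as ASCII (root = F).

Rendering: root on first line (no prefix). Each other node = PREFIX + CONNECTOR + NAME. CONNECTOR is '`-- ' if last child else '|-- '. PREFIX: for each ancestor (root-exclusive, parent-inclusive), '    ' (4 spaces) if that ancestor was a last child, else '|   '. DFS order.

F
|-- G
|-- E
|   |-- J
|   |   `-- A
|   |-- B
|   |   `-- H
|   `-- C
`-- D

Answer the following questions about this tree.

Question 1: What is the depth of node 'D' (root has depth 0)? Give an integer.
Answer: 1

Derivation:
Path from root to D: F -> D
Depth = number of edges = 1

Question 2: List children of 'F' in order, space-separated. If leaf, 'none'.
Node F's children (from adjacency): G, E, D

Answer: G E D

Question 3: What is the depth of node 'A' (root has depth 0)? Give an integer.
Answer: 3

Derivation:
Path from root to A: F -> E -> J -> A
Depth = number of edges = 3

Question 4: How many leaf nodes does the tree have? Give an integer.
Leaves (nodes with no children): A, C, D, G, H

Answer: 5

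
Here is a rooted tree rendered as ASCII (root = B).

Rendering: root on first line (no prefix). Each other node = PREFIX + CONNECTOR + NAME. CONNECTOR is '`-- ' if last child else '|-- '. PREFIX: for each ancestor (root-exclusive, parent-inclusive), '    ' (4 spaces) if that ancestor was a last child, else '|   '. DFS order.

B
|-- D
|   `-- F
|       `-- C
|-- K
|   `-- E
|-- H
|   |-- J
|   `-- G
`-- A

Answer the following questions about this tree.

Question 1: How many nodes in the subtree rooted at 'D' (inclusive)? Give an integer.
Subtree rooted at D contains: C, D, F
Count = 3

Answer: 3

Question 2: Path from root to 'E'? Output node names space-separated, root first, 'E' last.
Walk down from root: B -> K -> E

Answer: B K E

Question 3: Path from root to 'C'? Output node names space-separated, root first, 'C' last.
Walk down from root: B -> D -> F -> C

Answer: B D F C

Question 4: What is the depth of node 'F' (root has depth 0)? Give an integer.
Path from root to F: B -> D -> F
Depth = number of edges = 2

Answer: 2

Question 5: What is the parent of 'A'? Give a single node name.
Scan adjacency: A appears as child of B

Answer: B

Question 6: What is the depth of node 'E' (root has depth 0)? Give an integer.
Answer: 2

Derivation:
Path from root to E: B -> K -> E
Depth = number of edges = 2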